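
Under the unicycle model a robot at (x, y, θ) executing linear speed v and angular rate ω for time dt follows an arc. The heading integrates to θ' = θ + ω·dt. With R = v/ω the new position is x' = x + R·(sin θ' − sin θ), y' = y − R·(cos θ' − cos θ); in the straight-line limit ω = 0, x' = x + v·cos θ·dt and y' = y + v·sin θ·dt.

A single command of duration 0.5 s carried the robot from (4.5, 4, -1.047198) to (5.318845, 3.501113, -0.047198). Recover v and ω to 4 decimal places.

Δθ = -0.047198 − -1.047198 = 1.000000
ω = Δθ/dt = 1.000000/0.5 = 2.0000
R = Δx/(sin θ' − sin θ) = 1.0000
v = R·ω = 1.0000·2.0000 = 2.0000

v = 2.0000, ω = 2.0000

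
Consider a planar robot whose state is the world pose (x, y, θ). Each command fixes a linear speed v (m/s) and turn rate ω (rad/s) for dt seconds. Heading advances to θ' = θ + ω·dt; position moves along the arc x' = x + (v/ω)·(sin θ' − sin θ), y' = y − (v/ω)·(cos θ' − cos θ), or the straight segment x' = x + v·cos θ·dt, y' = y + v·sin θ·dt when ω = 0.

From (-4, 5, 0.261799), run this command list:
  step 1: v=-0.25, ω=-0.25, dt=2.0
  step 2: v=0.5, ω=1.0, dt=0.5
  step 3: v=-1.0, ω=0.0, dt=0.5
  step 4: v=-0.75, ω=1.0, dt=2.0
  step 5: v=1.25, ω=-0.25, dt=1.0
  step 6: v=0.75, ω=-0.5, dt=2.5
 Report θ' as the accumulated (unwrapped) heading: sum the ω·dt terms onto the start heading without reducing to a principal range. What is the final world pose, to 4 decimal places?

(-5.4616, 6.4432, 0.7618)

step 1: θ'=-0.2382 (R=1.0000) → pose (-4.4948, 4.9942, -0.2382)
step 2: θ'=0.2618 (R=0.5000) → pose (-4.2474, 4.9971, 0.2618)
step 3: θ'=0.2618 (straight) → pose (-4.7303, 4.8677, 0.2618)
step 4: θ'=2.2618 (R=-0.7500) → pose (-5.1142, 3.6652, 2.2618)
step 5: θ'=2.0118 (R=-5.0000) → pose (-5.7828, 4.7176, 2.0118)
step 6: θ'=0.7618 (R=-1.5000) → pose (-5.4616, 6.4432, 0.7618)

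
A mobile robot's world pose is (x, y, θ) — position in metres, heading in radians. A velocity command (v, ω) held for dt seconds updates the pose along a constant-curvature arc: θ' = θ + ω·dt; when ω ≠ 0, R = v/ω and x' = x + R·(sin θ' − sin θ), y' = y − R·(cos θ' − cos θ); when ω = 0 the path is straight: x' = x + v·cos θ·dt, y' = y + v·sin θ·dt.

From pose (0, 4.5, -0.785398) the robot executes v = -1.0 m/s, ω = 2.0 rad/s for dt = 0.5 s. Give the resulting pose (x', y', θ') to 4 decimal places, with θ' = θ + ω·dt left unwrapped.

θ' = -0.7854 + 2.0·0.5 = 0.2146
R = v/ω = -1.0/2.0 = -0.5000
x' = 0 + -0.5000·(sin 0.2146 − sin -0.7854) = -0.4600
y' = 4.5 − -0.5000·(cos 0.2146 − cos -0.7854) = 4.6350

(-0.4600, 4.6350, 0.2146)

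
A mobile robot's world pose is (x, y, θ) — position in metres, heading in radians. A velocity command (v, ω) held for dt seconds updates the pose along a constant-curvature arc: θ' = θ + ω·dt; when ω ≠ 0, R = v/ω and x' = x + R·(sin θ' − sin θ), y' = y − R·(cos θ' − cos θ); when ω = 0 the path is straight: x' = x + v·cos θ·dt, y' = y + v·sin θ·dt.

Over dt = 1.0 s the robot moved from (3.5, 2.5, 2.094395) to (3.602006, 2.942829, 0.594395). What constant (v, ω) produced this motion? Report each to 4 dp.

Δθ = 0.594395 − 2.094395 = -1.500000
ω = Δθ/dt = -1.500000/1.0 = -1.5000
R = −Δy/(cos θ' − cos θ) = -0.3333
v = R·ω = -0.3333·-1.5000 = 0.5000

v = 0.5000, ω = -1.5000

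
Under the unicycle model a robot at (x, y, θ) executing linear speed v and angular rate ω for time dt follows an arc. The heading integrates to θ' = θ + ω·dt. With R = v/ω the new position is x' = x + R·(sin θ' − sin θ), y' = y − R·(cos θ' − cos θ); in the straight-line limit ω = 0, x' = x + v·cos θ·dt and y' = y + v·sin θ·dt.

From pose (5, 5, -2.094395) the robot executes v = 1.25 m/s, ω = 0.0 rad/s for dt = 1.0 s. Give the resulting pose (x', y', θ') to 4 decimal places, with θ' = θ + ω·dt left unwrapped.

θ' = -2.0944 + 0.0·1.0 = -2.0944
ω = 0 → straight: x' = 5 + 1.25·cos(-2.0944)·1.0 = 4.3750
y' = 5 + 1.25·sin(-2.0944)·1.0 = 3.9175

(4.3750, 3.9175, -2.0944)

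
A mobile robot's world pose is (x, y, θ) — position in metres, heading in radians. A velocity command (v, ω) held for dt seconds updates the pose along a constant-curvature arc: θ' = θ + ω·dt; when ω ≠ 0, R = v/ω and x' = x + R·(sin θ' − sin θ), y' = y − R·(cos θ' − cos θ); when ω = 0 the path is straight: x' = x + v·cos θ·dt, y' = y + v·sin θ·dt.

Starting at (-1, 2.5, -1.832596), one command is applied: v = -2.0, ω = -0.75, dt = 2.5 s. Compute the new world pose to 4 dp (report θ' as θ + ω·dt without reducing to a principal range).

(3.0058, 4.0606, -3.7076)

θ' = -1.8326 + -0.75·2.5 = -3.7076
R = v/ω = -2.0/-0.75 = 2.6667
x' = -1 + 2.6667·(sin -3.7076 − sin -1.8326) = 3.0058
y' = 2.5 − 2.6667·(cos -3.7076 − cos -1.8326) = 4.0606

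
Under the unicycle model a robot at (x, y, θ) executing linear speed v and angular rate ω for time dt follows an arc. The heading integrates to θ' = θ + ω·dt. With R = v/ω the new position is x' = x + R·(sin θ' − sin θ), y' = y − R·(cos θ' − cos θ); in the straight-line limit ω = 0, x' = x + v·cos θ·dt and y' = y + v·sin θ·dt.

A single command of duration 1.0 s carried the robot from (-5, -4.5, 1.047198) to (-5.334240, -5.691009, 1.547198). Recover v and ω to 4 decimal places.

Δθ = 1.547198 − 1.047198 = 0.500000
ω = Δθ/dt = 0.500000/1.0 = 0.5000
R = −Δy/(cos θ' − cos θ) = -2.5000
v = R·ω = -2.5000·0.5000 = -1.2500

v = -1.2500, ω = 0.5000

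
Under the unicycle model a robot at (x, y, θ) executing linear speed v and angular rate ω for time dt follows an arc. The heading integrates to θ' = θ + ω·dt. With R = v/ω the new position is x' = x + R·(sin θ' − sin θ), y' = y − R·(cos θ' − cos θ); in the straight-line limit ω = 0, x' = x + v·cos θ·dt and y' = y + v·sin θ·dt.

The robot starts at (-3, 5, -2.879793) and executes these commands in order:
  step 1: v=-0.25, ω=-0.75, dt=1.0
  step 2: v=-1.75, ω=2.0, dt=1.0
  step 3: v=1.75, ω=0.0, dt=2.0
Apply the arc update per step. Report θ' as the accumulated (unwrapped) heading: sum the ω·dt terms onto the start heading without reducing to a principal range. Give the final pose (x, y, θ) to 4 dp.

(-1.6799, 2.1997, -1.6298)

step 1: θ'=-3.6298 (R=0.3333) → pose (-2.7574, 4.9724, -3.6298)
step 2: θ'=-1.6298 (R=-0.8750) → pose (-1.4735, 5.6936, -1.6298)
step 3: θ'=-1.6298 (straight) → pose (-1.6799, 2.1997, -1.6298)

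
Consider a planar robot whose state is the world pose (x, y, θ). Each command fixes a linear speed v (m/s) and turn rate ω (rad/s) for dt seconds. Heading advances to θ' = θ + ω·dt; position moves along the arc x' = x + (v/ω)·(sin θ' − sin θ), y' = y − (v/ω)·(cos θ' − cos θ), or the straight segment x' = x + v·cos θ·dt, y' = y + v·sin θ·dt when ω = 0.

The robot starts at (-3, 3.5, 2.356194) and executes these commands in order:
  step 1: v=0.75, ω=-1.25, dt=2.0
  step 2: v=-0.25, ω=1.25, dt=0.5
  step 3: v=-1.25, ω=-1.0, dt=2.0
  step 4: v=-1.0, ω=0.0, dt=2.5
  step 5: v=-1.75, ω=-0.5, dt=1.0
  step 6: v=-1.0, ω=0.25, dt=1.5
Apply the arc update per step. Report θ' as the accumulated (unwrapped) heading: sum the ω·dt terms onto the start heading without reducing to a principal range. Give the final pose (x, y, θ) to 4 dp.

step 1: θ'=-0.1438 (R=-0.6000) → pose (-2.4897, 4.5181, -0.1438)
step 2: θ'=0.4812 (R=-0.2000) → pose (-2.6110, 4.4974, 0.4812)
step 3: θ'=-1.5188 (R=1.2500) → pose (-4.4378, 5.5405, -1.5188)
step 4: θ'=-1.5188 (straight) → pose (-4.5678, 8.0371, -1.5188)
step 5: θ'=-2.0188 (R=3.5000) → pose (-4.2271, 9.7351, -2.0188)
step 6: θ'=-1.6438 (R=-4.0000) → pose (-3.8430, 11.1760, -1.6438)

(-3.8430, 11.1760, -1.6438)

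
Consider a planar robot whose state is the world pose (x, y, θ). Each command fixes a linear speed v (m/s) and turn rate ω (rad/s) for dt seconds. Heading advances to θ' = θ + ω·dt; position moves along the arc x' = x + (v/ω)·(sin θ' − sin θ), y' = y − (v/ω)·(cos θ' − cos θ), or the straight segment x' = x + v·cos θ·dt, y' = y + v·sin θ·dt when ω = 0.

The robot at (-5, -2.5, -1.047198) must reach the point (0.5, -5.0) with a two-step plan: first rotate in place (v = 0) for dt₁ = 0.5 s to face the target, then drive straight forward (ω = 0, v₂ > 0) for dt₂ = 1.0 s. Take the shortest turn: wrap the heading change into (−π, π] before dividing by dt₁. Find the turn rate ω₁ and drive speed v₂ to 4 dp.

heading to target = atan2(-5−-2.5, 0.5−-5) = -0.4266
Δθ = wrap(-0.4266 − -1.0472) = 0.6206; ω₁ = Δθ/dt₁ = 1.2411
distance = √((0.5−-5)² + (-5−-2.5)²) = 6.0415; v₂ = distance/dt₂ = 6.0415

ω₁ = 1.2411, v₂ = 6.0415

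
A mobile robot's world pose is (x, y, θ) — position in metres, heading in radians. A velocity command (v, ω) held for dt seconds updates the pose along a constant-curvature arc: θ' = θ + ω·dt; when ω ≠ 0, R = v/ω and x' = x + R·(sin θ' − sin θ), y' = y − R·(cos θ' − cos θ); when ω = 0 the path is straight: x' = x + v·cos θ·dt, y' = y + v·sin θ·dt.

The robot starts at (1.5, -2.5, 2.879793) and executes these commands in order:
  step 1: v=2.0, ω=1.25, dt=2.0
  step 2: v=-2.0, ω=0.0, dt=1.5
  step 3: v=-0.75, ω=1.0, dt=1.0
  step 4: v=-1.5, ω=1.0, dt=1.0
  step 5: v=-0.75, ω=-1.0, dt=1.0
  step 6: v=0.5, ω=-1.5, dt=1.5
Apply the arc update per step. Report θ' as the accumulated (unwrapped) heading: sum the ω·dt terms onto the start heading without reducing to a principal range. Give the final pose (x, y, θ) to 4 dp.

(-4.1633, -4.1245, 4.1298)

step 1: θ'=5.3798 (R=1.6000) → pose (-0.1708, -5.0358, 5.3798)
step 2: θ'=5.3798 (straight) → pose (-2.0276, -2.6795, 5.3798)
step 3: θ'=6.3798 (R=-0.7500) → pose (-2.6891, -2.3972, 6.3798)
step 4: θ'=7.3798 (R=-1.5000) → pose (-3.8789, -3.2053, 7.3798)
step 5: θ'=6.3798 (R=0.7500) → pose (-4.4738, -3.6093, 6.3798)
step 6: θ'=4.1298 (R=-0.3333) → pose (-4.1633, -4.1245, 4.1298)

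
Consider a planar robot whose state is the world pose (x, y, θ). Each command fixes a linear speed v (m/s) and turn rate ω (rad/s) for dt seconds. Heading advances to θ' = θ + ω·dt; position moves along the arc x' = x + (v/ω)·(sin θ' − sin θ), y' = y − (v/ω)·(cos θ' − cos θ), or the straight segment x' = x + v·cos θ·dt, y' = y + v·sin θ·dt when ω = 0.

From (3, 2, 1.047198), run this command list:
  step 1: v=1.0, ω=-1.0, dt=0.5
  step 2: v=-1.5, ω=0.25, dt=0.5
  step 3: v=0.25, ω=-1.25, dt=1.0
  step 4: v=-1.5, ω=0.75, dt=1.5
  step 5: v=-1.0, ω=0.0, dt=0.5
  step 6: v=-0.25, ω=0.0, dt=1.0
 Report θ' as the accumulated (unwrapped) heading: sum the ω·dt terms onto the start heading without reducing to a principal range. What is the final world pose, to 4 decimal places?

step 1: θ'=0.5472 (R=-1.0000) → pose (3.3457, 2.3540, 0.5472)
step 2: θ'=0.6722 (R=-6.0000) → pose (2.7313, 1.9248, 0.6722)
step 3: θ'=-0.5778 (R=-0.2000) → pose (2.9650, 1.9358, -0.5778)
step 4: θ'=0.5472 (R=-2.0000) → pose (0.8321, 1.9685, 0.5472)
step 5: θ'=0.5472 (straight) → pose (0.4051, 1.7083, 0.5472)
step 6: θ'=0.5472 (straight) → pose (0.1916, 1.5783, 0.5472)

(0.1916, 1.5783, 0.5472)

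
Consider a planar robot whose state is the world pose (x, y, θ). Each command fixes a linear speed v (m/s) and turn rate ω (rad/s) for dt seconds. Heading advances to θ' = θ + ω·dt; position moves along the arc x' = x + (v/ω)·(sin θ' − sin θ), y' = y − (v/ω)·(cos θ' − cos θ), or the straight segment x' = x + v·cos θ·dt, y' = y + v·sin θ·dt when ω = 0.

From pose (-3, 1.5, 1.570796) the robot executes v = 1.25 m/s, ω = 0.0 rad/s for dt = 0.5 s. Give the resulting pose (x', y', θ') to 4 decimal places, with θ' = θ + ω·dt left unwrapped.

θ' = 1.5708 + 0.0·0.5 = 1.5708
ω = 0 → straight: x' = -3 + 1.25·cos(1.5708)·0.5 = -3.0000
y' = 1.5 + 1.25·sin(1.5708)·0.5 = 2.1250

(-3.0000, 2.1250, 1.5708)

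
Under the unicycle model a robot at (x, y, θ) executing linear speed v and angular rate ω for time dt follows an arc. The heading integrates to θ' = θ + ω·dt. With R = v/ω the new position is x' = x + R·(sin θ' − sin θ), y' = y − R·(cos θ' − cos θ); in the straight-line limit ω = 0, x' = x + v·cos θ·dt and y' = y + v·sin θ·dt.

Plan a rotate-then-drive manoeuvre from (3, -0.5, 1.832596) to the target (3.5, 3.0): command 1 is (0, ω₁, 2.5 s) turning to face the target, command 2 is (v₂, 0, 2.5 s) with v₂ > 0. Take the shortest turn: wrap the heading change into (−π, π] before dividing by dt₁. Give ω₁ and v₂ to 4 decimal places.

ω₁ = -0.1615, v₂ = 1.4142

heading to target = atan2(3−-0.5, 3.5−3) = 1.4289
Δθ = wrap(1.4289 − 1.8326) = -0.4037; ω₁ = Δθ/dt₁ = -0.1615
distance = √((3.5−3)² + (3−-0.5)²) = 3.5355; v₂ = distance/dt₂ = 1.4142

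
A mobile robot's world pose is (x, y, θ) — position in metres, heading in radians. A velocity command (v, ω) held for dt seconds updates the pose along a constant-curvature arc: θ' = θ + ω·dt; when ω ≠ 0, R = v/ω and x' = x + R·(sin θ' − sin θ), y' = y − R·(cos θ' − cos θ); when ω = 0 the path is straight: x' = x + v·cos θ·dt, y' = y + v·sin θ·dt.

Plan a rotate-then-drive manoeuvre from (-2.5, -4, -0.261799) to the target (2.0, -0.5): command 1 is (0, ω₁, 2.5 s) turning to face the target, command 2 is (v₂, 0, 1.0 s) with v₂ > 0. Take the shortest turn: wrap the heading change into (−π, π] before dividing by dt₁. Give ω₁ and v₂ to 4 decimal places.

ω₁ = 0.3691, v₂ = 5.7009

heading to target = atan2(-0.5−-4, 2−-2.5) = 0.6610
Δθ = wrap(0.6610 − -0.2618) = 0.9228; ω₁ = Δθ/dt₁ = 0.3691
distance = √((2−-2.5)² + (-0.5−-4)²) = 5.7009; v₂ = distance/dt₂ = 5.7009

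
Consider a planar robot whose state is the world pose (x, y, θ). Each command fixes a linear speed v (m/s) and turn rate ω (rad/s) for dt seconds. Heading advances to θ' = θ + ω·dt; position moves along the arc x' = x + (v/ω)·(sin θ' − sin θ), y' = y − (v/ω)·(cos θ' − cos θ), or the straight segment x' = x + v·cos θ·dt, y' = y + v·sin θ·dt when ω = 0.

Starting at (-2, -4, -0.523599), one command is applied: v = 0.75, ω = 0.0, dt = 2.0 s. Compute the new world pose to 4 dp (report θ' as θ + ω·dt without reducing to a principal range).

θ' = -0.5236 + 0.0·2.0 = -0.5236
ω = 0 → straight: x' = -2 + 0.75·cos(-0.5236)·2.0 = -0.7010
y' = -4 + 0.75·sin(-0.5236)·2.0 = -4.7500

(-0.7010, -4.7500, -0.5236)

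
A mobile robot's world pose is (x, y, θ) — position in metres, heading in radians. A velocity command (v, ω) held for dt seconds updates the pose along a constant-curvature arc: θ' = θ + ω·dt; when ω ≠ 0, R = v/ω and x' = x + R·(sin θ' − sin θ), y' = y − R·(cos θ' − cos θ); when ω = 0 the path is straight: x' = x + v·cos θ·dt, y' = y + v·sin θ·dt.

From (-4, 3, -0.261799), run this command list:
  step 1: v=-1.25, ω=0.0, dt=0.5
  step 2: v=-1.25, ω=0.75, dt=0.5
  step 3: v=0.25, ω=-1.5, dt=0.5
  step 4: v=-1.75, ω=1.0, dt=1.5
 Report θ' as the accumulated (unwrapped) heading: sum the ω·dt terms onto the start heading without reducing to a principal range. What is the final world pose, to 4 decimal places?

step 1: θ'=-0.2618 (straight) → pose (-4.6037, 3.1618, -0.2618)
step 2: θ'=0.1132 (R=-1.6667) → pose (-5.2233, 3.2079, 0.1132)
step 3: θ'=-0.6368 (R=-0.1667) → pose (-5.1054, 3.1763, -0.6368)
step 4: θ'=0.8632 (R=-1.7500) → pose (-7.4759, 2.9068, 0.8632)

(-7.4759, 2.9068, 0.8632)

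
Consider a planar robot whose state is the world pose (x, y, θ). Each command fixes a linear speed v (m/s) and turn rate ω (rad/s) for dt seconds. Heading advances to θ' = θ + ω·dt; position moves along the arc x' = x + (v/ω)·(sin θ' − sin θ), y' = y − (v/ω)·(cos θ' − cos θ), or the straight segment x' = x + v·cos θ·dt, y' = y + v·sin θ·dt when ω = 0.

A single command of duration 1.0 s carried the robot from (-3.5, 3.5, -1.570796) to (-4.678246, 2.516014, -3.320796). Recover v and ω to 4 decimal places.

Δθ = -3.320796 − -1.570796 = -1.750000
ω = Δθ/dt = -1.750000/1.0 = -1.7500
R = Δx/(sin θ' − sin θ) = -1.0000
v = R·ω = -1.0000·-1.7500 = 1.7500

v = 1.7500, ω = -1.7500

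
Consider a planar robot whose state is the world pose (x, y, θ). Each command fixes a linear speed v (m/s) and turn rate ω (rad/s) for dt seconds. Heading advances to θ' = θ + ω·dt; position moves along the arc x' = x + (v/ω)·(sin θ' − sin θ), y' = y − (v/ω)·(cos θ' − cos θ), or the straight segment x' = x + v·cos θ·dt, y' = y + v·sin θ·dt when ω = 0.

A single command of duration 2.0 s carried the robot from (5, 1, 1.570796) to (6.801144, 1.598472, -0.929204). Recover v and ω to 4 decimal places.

Δθ = -0.929204 − 1.570796 = -2.500000
ω = Δθ/dt = -2.500000/2.0 = -1.2500
R = Δx/(sin θ' − sin θ) = -1.0000
v = R·ω = -1.0000·-1.2500 = 1.2500

v = 1.2500, ω = -1.2500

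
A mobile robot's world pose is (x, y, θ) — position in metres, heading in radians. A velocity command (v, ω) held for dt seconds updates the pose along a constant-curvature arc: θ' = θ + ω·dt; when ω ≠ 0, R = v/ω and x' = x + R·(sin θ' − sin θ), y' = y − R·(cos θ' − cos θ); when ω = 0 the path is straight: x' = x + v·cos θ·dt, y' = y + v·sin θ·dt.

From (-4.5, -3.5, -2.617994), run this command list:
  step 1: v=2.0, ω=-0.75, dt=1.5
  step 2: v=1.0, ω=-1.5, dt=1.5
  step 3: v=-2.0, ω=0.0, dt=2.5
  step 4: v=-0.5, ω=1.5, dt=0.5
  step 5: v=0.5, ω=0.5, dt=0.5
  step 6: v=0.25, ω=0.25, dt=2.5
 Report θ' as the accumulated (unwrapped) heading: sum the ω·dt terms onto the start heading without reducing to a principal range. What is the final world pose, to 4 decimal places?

step 1: θ'=-3.7430 (R=-2.6667) → pose (-7.3421, -3.3894, -3.7430)
step 2: θ'=-5.9930 (R=-0.6667) → pose (-7.1557, -2.2009, -5.9930)
step 3: θ'=-5.9930 (straight) → pose (-11.9466, -3.6316, -5.9930)
step 4: θ'=-5.2430 (R=-0.3333) → pose (-12.1388, -3.7823, -5.2430)
step 5: θ'=-4.9930 (R=1.0000) → pose (-12.0404, -3.5532, -4.9930)
step 6: θ'=-4.3680 (R=1.0000) → pose (-12.0600, -2.9386, -4.3680)

(-12.0600, -2.9386, -4.3680)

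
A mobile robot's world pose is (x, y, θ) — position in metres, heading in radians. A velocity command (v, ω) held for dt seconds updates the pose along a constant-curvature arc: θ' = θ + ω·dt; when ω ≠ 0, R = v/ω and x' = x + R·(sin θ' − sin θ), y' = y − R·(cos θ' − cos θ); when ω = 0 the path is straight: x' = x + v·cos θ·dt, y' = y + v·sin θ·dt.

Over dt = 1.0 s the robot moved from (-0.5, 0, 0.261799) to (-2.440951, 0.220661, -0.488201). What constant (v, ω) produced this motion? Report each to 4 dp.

v = -2.0000, ω = -0.7500

Δθ = -0.488201 − 0.261799 = -0.750000
ω = Δθ/dt = -0.750000/1.0 = -0.7500
R = Δx/(sin θ' − sin θ) = 2.6667
v = R·ω = 2.6667·-0.7500 = -2.0000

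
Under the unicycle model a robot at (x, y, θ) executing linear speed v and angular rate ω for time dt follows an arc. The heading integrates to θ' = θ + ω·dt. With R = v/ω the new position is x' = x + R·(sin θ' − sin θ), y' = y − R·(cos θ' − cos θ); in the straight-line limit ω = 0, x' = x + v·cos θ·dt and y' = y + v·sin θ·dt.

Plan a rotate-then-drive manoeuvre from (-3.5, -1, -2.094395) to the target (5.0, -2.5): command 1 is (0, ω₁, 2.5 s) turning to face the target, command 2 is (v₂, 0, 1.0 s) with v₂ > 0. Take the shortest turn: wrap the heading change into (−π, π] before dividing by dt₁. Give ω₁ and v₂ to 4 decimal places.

heading to target = atan2(-2.5−-1, 5−-3.5) = -0.1747
Δθ = wrap(-0.1747 − -2.0944) = 1.9197; ω₁ = Δθ/dt₁ = 0.7679
distance = √((5−-3.5)² + (-2.5−-1)²) = 8.6313; v₂ = distance/dt₂ = 8.6313

ω₁ = 0.7679, v₂ = 8.6313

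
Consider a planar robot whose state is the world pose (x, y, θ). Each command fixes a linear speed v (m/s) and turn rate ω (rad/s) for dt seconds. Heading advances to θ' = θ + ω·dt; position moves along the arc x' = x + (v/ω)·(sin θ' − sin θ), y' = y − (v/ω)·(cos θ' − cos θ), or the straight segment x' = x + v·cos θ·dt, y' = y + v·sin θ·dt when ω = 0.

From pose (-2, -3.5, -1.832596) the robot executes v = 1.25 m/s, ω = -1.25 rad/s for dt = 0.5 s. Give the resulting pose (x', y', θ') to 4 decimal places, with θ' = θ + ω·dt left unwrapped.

θ' = -1.8326 + -1.25·0.5 = -2.4576
R = v/ω = 1.25/-1.25 = -1.0000
x' = -2 + -1.0000·(sin -2.4576 − sin -1.8326) = -2.3340
y' = -3.5 − -1.0000·(cos -2.4576 − cos -1.8326) = -4.0162

(-2.3340, -4.0162, -2.4576)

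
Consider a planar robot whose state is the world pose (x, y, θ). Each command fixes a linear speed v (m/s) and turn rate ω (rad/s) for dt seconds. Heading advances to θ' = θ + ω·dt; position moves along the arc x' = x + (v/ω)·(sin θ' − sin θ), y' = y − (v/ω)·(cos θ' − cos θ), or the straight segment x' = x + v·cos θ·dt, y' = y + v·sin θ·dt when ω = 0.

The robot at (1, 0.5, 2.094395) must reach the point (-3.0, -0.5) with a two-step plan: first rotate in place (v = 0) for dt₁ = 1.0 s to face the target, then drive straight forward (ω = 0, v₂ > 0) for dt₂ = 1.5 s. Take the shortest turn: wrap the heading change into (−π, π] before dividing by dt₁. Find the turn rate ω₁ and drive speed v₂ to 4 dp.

heading to target = atan2(-0.5−0.5, -3−1) = -2.8966
Δθ = wrap(-2.8966 − 2.0944) = 1.2922; ω₁ = Δθ/dt₁ = 1.2922
distance = √((-3−1)² + (-0.5−0.5)²) = 4.1231; v₂ = distance/dt₂ = 2.7487

ω₁ = 1.2922, v₂ = 2.7487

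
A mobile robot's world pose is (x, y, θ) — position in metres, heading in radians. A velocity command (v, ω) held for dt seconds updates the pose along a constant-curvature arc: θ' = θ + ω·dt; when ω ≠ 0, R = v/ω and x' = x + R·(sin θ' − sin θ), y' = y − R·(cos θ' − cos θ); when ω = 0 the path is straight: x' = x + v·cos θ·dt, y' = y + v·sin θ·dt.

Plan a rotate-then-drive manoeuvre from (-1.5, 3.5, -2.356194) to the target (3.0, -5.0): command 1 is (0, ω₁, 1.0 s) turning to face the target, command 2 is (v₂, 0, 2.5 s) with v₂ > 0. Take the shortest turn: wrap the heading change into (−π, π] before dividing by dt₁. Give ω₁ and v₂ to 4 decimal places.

heading to target = atan2(-5−3.5, 3−-1.5) = -1.0839
Δθ = wrap(-1.0839 − -2.3562) = 1.2723; ω₁ = Δθ/dt₁ = 1.2723
distance = √((3−-1.5)² + (-5−3.5)²) = 9.6177; v₂ = distance/dt₂ = 3.8471

ω₁ = 1.2723, v₂ = 3.8471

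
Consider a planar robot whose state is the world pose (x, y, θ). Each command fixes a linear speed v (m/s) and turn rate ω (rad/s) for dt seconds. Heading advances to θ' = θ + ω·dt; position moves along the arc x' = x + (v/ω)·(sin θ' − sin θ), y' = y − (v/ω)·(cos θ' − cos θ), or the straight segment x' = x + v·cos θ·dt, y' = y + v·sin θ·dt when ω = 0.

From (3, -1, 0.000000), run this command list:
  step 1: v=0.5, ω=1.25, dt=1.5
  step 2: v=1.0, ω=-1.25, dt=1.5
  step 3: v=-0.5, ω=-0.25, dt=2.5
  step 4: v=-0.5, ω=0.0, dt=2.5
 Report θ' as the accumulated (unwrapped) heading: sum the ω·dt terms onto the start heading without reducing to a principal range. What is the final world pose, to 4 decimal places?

step 1: θ'=1.8750 (R=0.4000) → pose (3.3816, -0.4802, 1.8750)
step 2: θ'=0.0000 (R=-0.8000) → pose (4.1449, 0.5594, 0.0000)
step 3: θ'=-0.6250 (R=2.0000) → pose (2.9747, 0.9375, -0.6250)
step 4: θ'=-0.6250 (straight) → pose (1.9610, 1.6689, -0.6250)

(1.9610, 1.6689, -0.6250)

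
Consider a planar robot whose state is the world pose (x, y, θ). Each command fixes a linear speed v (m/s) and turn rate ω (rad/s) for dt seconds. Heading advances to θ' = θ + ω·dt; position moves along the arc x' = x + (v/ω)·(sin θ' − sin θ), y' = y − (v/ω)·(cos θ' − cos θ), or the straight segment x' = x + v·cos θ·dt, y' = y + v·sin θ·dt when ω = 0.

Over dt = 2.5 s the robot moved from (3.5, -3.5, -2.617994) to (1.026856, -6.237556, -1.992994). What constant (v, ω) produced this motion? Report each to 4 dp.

Δθ = -1.992994 − -2.617994 = 0.625000
ω = Δθ/dt = 0.625000/2.5 = 0.2500
R = −Δy/(cos θ' − cos θ) = 6.0000
v = R·ω = 6.0000·0.2500 = 1.5000

v = 1.5000, ω = 0.2500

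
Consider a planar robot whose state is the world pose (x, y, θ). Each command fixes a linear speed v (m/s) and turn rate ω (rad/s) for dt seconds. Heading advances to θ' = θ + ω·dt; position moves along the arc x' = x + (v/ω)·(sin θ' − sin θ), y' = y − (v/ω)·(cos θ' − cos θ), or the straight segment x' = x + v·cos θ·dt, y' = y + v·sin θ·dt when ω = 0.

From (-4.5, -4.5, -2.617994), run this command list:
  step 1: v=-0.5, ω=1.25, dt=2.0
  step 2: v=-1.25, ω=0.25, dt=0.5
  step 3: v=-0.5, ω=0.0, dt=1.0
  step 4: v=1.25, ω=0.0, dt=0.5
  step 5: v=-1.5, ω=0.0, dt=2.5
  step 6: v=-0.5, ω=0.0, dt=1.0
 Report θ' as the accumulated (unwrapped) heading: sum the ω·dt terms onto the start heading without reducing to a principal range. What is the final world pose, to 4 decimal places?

(-9.4014, -3.7506, 0.0070)

step 1: θ'=-0.1180 (R=-0.4000) → pose (-4.6529, -3.7564, -0.1180)
step 2: θ'=0.0070 (R=-5.0000) → pose (-5.2765, -3.7217, 0.0070)
step 3: θ'=0.0070 (straight) → pose (-5.7765, -3.7252, 0.0070)
step 4: θ'=0.0070 (straight) → pose (-5.1515, -3.7209, 0.0070)
step 5: θ'=0.0070 (straight) → pose (-8.9015, -3.7471, 0.0070)
step 6: θ'=0.0070 (straight) → pose (-9.4014, -3.7506, 0.0070)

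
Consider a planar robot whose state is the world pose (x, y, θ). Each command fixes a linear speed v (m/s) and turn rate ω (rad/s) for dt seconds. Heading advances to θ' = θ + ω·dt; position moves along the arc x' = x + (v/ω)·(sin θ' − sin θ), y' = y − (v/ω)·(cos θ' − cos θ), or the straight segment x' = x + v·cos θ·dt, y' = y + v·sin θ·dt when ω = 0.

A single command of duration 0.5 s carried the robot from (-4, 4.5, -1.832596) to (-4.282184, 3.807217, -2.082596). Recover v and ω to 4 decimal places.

v = 1.5000, ω = -0.5000

Δθ = -2.082596 − -1.832596 = -0.250000
ω = Δθ/dt = -0.250000/0.5 = -0.5000
R = −Δy/(cos θ' − cos θ) = -3.0000
v = R·ω = -3.0000·-0.5000 = 1.5000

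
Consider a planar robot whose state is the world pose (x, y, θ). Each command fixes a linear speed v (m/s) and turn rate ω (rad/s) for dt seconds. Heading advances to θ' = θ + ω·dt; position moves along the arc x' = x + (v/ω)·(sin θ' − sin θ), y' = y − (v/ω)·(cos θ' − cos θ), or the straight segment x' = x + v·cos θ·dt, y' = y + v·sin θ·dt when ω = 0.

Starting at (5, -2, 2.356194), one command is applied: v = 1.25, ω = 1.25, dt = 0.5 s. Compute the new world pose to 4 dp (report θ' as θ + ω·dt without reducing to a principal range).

(4.4526, -1.7199, 2.9812)

θ' = 2.3562 + 1.25·0.5 = 2.9812
R = v/ω = 1.25/1.25 = 1.0000
x' = 5 + 1.0000·(sin 2.9812 − sin 2.3562) = 4.4526
y' = -2 − 1.0000·(cos 2.9812 − cos 2.3562) = -1.7199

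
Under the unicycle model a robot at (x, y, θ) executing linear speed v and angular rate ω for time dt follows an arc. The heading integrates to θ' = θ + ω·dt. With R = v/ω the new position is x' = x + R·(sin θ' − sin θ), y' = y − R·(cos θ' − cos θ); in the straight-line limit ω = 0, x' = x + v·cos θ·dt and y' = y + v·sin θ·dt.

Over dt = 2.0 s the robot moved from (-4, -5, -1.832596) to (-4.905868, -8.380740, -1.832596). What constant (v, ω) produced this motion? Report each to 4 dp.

Δθ = -1.832596 − -1.832596 = 0.000000
ω = Δθ/dt = 0.000000/2.0 = 0.0000
ω = 0 → v = (Δx·cos θ + Δy·sin θ)/dt = 1.7500

v = 1.7500, ω = 0.0000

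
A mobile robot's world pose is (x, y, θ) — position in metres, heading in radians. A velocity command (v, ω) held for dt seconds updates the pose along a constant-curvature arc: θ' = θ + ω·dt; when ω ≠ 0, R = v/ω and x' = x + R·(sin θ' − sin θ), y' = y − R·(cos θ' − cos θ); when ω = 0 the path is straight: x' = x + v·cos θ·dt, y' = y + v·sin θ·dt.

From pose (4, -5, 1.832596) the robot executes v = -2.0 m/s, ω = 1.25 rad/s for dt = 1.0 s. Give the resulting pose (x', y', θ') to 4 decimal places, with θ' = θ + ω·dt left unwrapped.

(5.4511, -6.1831, 3.0826)

θ' = 1.8326 + 1.25·1.0 = 3.0826
R = v/ω = -2.0/1.25 = -1.6000
x' = 4 + -1.6000·(sin 3.0826 − sin 1.8326) = 5.4511
y' = -5 − -1.6000·(cos 3.0826 − cos 1.8326) = -6.1831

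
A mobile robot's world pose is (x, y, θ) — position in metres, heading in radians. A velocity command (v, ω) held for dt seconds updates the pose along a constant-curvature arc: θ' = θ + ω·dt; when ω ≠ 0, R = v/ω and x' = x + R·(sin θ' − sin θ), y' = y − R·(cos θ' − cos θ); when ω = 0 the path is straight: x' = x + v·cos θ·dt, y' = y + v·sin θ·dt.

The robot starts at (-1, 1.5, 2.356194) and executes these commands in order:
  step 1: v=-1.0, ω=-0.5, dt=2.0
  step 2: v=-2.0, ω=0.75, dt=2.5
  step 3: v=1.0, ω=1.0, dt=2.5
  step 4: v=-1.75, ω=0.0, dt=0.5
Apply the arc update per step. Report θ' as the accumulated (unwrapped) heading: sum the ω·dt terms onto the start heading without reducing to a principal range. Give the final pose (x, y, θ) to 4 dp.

step 1: θ'=1.3562 (R=2.0000) → pose (-0.4601, -0.3401, 1.3562)
step 2: θ'=3.2312 (R=-2.6667) → pose (2.3840, -3.5640, 3.2312)
step 3: θ'=5.7312 (R=1.0000) → pose (1.9491, -5.4115, 5.7312)
step 4: θ'=5.7312 (straight) → pose (1.2041, -4.9526, 5.7312)

(1.2041, -4.9526, 5.7312)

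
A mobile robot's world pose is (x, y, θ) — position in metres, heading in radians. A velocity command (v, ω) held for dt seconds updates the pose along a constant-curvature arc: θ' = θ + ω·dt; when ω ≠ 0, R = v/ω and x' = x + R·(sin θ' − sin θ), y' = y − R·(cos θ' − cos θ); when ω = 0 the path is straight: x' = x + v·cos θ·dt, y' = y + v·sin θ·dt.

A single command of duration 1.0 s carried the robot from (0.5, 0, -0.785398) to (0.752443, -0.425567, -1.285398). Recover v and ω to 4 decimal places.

v = 0.5000, ω = -0.5000

Δθ = -1.285398 − -0.785398 = -0.500000
ω = Δθ/dt = -0.500000/1.0 = -0.5000
R = −Δy/(cos θ' − cos θ) = -1.0000
v = R·ω = -1.0000·-0.5000 = 0.5000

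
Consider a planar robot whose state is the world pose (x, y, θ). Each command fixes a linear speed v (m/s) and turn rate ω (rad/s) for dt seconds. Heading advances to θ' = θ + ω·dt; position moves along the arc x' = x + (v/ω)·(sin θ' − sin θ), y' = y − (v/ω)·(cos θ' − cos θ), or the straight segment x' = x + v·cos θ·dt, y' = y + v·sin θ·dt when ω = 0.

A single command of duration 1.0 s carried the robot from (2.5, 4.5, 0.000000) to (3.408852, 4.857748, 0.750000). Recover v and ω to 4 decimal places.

Δθ = 0.750000 − 0.000000 = 0.750000
ω = Δθ/dt = 0.750000/1.0 = 0.7500
R = Δx/(sin θ' − sin θ) = 1.3333
v = R·ω = 1.3333·0.7500 = 1.0000

v = 1.0000, ω = 0.7500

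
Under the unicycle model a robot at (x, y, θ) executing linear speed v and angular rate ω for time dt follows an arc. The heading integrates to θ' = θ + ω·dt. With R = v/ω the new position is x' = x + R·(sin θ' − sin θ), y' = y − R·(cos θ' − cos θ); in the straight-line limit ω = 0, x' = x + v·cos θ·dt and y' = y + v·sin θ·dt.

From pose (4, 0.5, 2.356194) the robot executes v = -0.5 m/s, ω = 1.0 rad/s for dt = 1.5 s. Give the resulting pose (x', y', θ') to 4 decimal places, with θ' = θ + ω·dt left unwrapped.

(4.6812, 0.4759, 3.8562)

θ' = 2.3562 + 1.0·1.5 = 3.8562
R = v/ω = -0.5/1.0 = -0.5000
x' = 4 + -0.5000·(sin 3.8562 − sin 2.3562) = 4.6812
y' = 0.5 − -0.5000·(cos 3.8562 − cos 2.3562) = 0.4759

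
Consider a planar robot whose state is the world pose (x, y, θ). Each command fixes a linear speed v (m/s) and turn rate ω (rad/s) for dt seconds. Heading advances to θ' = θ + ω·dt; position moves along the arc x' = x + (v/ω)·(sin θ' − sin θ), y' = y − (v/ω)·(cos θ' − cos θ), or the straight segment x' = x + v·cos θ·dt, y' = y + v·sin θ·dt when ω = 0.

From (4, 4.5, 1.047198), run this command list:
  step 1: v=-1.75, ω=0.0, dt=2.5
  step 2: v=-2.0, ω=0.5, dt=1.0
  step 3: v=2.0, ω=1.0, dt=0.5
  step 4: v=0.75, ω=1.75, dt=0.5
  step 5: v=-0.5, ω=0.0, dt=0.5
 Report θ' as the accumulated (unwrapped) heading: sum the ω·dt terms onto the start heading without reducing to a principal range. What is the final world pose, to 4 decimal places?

step 1: θ'=1.0472 (straight) → pose (1.8125, 0.7111, 1.0472)
step 2: θ'=1.5472 (R=-4.0000) → pose (1.2777, -1.1945, 1.5472)
step 3: θ'=2.0472 (R=2.0000) → pose (1.0556, -0.2301, 2.0472)
step 4: θ'=2.9222 (R=0.4286) → pose (0.7680, -0.0084, 2.9222)
step 5: θ'=2.9222 (straight) → pose (1.0120, -0.0628, 2.9222)

(1.0120, -0.0628, 2.9222)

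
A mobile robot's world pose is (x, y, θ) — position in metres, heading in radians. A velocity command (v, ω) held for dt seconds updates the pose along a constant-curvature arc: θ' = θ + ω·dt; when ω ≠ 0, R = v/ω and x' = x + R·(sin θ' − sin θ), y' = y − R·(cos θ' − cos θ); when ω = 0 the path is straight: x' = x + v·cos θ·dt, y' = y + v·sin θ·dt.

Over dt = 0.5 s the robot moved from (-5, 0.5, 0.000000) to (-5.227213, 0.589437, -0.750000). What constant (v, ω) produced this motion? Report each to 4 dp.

v = -0.5000, ω = -1.5000

Δθ = -0.750000 − 0.000000 = -0.750000
ω = Δθ/dt = -0.750000/0.5 = -1.5000
R = Δx/(sin θ' − sin θ) = 0.3333
v = R·ω = 0.3333·-1.5000 = -0.5000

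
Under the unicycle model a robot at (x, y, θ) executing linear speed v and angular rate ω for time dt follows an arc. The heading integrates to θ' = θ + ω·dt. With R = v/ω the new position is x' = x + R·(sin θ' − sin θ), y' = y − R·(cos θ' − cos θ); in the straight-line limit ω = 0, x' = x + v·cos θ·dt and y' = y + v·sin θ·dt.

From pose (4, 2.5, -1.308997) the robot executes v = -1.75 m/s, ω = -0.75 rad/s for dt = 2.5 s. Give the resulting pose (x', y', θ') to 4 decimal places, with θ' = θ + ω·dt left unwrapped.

(6.3527, 5.4351, -3.1840)

θ' = -1.3090 + -0.75·2.5 = -3.1840
R = v/ω = -1.75/-0.75 = 2.3333
x' = 4 + 2.3333·(sin -3.1840 − sin -1.3090) = 6.3527
y' = 2.5 − 2.3333·(cos -3.1840 − cos -1.3090) = 5.4351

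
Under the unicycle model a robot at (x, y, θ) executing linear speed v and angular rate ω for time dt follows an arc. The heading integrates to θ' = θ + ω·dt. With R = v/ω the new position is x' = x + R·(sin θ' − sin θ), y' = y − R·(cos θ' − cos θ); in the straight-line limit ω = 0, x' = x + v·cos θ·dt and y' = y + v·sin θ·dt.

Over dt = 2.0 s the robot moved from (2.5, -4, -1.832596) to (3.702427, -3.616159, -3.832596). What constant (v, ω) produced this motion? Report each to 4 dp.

Δθ = -3.832596 − -1.832596 = -2.000000
ω = Δθ/dt = -2.000000/2.0 = -1.0000
R = Δx/(sin θ' − sin θ) = 0.7500
v = R·ω = 0.7500·-1.0000 = -0.7500

v = -0.7500, ω = -1.0000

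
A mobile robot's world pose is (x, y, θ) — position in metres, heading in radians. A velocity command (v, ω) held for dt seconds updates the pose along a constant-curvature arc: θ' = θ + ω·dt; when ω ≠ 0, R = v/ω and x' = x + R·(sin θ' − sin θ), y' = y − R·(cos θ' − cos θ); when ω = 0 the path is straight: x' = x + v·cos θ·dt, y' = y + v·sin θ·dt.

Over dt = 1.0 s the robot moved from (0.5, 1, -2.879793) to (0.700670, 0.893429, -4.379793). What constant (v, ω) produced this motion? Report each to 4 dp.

v = -0.2500, ω = -1.5000

Δθ = -4.379793 − -2.879793 = -1.500000
ω = Δθ/dt = -1.500000/1.0 = -1.5000
R = Δx/(sin θ' − sin θ) = 0.1667
v = R·ω = 0.1667·-1.5000 = -0.2500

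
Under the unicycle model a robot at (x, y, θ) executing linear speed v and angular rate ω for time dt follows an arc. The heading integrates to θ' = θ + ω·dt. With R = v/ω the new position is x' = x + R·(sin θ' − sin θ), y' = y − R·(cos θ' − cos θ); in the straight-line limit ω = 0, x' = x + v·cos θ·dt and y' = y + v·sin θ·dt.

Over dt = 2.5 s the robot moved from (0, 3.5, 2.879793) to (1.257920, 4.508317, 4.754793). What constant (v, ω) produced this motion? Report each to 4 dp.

Δθ = 4.754793 − 2.879793 = 1.875000
ω = Δθ/dt = 1.875000/2.5 = 0.7500
R = Δx/(sin θ' − sin θ) = -1.0000
v = R·ω = -1.0000·0.7500 = -0.7500

v = -0.7500, ω = 0.7500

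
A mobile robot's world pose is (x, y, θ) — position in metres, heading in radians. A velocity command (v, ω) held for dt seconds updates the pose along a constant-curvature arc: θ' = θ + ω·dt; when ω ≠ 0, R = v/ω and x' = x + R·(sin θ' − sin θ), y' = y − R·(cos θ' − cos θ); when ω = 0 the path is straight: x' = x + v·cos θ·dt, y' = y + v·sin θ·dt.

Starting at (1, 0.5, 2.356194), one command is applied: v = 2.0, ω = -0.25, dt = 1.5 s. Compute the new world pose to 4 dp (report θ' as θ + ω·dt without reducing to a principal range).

θ' = 2.3562 + -0.25·1.5 = 1.9812
R = v/ω = 2.0/-0.25 = -8.0000
x' = 1 + -8.0000·(sin 1.9812 − sin 2.3562) = -0.6788
y' = 0.5 − -8.0000·(cos 1.9812 − cos 2.3562) = 2.9651

(-0.6788, 2.9651, 1.9812)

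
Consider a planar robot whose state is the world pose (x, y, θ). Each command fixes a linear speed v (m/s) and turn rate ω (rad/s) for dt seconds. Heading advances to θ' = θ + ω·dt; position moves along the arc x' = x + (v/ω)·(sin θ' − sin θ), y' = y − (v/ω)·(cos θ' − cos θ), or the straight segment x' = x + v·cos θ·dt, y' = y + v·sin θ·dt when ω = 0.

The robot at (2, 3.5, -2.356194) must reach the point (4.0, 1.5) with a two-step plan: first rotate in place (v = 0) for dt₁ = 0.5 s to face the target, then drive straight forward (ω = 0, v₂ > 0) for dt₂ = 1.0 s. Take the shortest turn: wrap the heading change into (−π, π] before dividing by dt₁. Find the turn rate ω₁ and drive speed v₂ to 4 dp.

heading to target = atan2(1.5−3.5, 4−2) = -0.7854
Δθ = wrap(-0.7854 − -2.3562) = 1.5708; ω₁ = Δθ/dt₁ = 3.1416
distance = √((4−2)² + (1.5−3.5)²) = 2.8284; v₂ = distance/dt₂ = 2.8284

ω₁ = 3.1416, v₂ = 2.8284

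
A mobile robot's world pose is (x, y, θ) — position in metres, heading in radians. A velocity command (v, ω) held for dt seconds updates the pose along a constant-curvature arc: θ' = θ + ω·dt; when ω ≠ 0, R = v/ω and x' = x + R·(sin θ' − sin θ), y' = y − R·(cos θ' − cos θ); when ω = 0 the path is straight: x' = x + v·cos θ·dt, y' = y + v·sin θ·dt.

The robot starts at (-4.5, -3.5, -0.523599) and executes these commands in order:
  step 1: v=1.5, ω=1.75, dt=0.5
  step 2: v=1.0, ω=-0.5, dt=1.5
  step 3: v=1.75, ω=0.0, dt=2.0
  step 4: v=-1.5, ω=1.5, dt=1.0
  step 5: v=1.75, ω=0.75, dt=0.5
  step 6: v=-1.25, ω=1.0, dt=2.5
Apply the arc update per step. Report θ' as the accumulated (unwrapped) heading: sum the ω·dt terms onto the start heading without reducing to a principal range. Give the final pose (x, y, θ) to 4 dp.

(2.0468, -5.5462, 3.9764)

step 1: θ'=0.3514 (R=0.8571) → pose (-3.7764, -3.5625, 0.3514)
step 2: θ'=-0.3986 (R=-2.0000) → pose (-2.3117, -3.5970, -0.3986)
step 3: θ'=-0.3986 (straight) → pose (0.9139, -4.9555, -0.3986)
step 4: θ'=1.1014 (R=-1.0000) → pose (-0.3661, -5.4247, 1.1014)
step 5: θ'=1.4764 (R=2.3333) → pose (-0.1241, -4.5892, 1.4764)
step 6: θ'=3.9764 (R=-1.2500) → pose (2.0468, -5.5462, 3.9764)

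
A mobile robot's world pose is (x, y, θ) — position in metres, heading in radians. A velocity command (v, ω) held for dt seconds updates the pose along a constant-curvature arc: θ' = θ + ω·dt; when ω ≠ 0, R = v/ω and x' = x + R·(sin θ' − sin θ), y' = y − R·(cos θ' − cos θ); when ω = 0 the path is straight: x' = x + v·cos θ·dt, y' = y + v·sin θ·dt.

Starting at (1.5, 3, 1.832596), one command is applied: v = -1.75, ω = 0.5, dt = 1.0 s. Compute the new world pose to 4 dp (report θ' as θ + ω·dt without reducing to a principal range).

θ' = 1.8326 + 0.5·1.0 = 2.3326
R = v/ω = -1.75/0.5 = -3.5000
x' = 1.5 + -3.5000·(sin 2.3326 − sin 1.8326) = 2.3482
y' = 3 − -3.5000·(cos 2.3326 − cos 1.8326) = 1.4901

(2.3482, 1.4901, 2.3326)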